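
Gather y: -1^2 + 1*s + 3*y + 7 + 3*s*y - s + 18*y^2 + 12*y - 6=18*y^2 + y*(3*s + 15)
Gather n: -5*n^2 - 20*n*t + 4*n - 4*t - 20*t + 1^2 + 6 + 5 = -5*n^2 + n*(4 - 20*t) - 24*t + 12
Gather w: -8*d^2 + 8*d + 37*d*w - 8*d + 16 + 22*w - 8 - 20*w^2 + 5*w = -8*d^2 - 20*w^2 + w*(37*d + 27) + 8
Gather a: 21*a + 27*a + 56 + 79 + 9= 48*a + 144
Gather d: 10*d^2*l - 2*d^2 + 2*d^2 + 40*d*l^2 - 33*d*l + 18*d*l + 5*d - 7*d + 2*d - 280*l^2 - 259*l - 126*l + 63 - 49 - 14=10*d^2*l + d*(40*l^2 - 15*l) - 280*l^2 - 385*l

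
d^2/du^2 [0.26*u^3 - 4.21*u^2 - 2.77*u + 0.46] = 1.56*u - 8.42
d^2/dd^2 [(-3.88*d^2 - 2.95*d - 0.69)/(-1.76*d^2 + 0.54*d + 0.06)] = (1.4210854715202e-14*d^4 + 25.650944*d^3 + 15.282432*d^2 - 2.065536*d + 0.384912)/(5.451776*d^6 - 5.018112*d^5 + 0.98208*d^4 + 0.18468*d^3 - 0.03348*d^2 - 0.005832*d - 0.000216)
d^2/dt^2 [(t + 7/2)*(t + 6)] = 2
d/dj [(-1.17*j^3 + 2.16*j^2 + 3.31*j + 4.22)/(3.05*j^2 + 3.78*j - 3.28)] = (-3.5685*j^4 - 8.8452*j^3 + 9.5821*j^2 - 39.9116*j - 26.8084)/(9.3025*j^4 + 23.058*j^3 - 5.7196*j^2 - 24.7968*j + 10.7584)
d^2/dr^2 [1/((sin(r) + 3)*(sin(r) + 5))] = 2*(-2*sin(r)^4 - 12*sin(r)^3 + sin(r)^2 + 84*sin(r) + 49)/((sin(r) + 3)^3*(sin(r) + 5)^3)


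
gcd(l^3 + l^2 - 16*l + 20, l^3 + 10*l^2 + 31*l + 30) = l + 5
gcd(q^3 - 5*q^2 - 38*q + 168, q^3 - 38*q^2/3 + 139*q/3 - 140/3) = q^2 - 11*q + 28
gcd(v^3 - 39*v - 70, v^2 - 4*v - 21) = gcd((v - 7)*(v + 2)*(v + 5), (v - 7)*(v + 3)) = v - 7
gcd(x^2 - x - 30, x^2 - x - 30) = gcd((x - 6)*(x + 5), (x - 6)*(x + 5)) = x^2 - x - 30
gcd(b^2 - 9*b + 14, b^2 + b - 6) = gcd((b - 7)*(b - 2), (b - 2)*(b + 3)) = b - 2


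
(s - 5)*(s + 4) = s^2 - s - 20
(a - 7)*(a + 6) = a^2 - a - 42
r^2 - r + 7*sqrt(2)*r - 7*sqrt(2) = (r - 1)*(r + 7*sqrt(2))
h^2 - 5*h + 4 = (h - 4)*(h - 1)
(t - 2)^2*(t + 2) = t^3 - 2*t^2 - 4*t + 8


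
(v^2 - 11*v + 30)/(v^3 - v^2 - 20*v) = (v - 6)/(v*(v + 4))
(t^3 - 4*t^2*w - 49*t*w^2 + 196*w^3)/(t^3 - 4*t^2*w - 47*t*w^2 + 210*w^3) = (t^2 - 11*t*w + 28*w^2)/(t^2 - 11*t*w + 30*w^2)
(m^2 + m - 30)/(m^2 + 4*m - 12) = (m - 5)/(m - 2)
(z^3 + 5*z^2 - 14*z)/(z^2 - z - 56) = z*(z - 2)/(z - 8)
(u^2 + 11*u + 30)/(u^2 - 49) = (u^2 + 11*u + 30)/(u^2 - 49)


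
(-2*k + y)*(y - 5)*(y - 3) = -2*k*y^2 + 16*k*y - 30*k + y^3 - 8*y^2 + 15*y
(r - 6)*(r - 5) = r^2 - 11*r + 30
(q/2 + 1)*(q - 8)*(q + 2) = q^3/2 - 2*q^2 - 14*q - 16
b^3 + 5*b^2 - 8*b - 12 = (b - 2)*(b + 1)*(b + 6)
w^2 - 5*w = w*(w - 5)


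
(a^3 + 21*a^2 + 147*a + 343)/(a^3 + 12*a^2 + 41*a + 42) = (a^2 + 14*a + 49)/(a^2 + 5*a + 6)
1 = 1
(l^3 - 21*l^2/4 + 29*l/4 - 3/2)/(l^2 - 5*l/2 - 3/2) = (4*l^2 - 9*l + 2)/(2*(2*l + 1))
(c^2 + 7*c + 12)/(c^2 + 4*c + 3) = (c + 4)/(c + 1)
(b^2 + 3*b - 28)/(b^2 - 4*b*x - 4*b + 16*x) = (-b - 7)/(-b + 4*x)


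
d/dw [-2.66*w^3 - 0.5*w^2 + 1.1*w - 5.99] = -7.98*w^2 - 1.0*w + 1.1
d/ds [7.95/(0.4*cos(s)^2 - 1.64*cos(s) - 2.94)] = (6.36*cos(s) - 13.038)*sin(s)/(-0.4*cos(s)^2 + 1.64*cos(s) + 2.94)^2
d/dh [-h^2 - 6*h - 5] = -2*h - 6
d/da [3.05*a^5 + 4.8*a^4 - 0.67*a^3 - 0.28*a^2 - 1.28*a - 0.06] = 15.25*a^4 + 19.2*a^3 - 2.01*a^2 - 0.56*a - 1.28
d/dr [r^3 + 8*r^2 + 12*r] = 3*r^2 + 16*r + 12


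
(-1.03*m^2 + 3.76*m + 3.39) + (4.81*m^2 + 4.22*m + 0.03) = 3.78*m^2 + 7.98*m + 3.42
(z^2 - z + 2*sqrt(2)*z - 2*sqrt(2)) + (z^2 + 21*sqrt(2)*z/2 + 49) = 2*z^2 - z + 25*sqrt(2)*z/2 - 2*sqrt(2) + 49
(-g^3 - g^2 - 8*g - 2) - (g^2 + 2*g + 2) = -g^3 - 2*g^2 - 10*g - 4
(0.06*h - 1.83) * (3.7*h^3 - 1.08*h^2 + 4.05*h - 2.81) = 0.222*h^4 - 6.8358*h^3 + 2.2194*h^2 - 7.5801*h + 5.1423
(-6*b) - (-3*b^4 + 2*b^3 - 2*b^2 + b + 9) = 3*b^4 - 2*b^3 + 2*b^2 - 7*b - 9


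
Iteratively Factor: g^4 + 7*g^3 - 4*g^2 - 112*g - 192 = (g + 4)*(g^3 + 3*g^2 - 16*g - 48) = (g - 4)*(g + 4)*(g^2 + 7*g + 12) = (g - 4)*(g + 4)^2*(g + 3)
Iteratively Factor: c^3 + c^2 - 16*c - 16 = (c - 4)*(c^2 + 5*c + 4) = (c - 4)*(c + 4)*(c + 1)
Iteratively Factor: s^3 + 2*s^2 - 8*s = (s - 2)*(s^2 + 4*s) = s*(s - 2)*(s + 4)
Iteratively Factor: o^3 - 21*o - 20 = (o + 1)*(o^2 - o - 20) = (o + 1)*(o + 4)*(o - 5)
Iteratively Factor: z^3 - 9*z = (z)*(z^2 - 9) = z*(z - 3)*(z + 3)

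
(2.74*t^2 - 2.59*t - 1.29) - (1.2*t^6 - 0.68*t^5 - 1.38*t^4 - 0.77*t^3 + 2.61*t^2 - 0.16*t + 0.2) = -1.2*t^6 + 0.68*t^5 + 1.38*t^4 + 0.77*t^3 + 0.13*t^2 - 2.43*t - 1.49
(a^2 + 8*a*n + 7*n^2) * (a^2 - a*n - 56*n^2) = a^4 + 7*a^3*n - 57*a^2*n^2 - 455*a*n^3 - 392*n^4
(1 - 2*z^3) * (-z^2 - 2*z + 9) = 2*z^5 + 4*z^4 - 18*z^3 - z^2 - 2*z + 9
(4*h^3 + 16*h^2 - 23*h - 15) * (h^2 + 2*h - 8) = 4*h^5 + 24*h^4 - 23*h^3 - 189*h^2 + 154*h + 120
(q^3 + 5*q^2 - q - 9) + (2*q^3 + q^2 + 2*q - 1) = 3*q^3 + 6*q^2 + q - 10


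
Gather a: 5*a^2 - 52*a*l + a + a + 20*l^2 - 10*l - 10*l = 5*a^2 + a*(2 - 52*l) + 20*l^2 - 20*l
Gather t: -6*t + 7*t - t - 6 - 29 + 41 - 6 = 0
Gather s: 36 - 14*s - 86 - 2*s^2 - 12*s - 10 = -2*s^2 - 26*s - 60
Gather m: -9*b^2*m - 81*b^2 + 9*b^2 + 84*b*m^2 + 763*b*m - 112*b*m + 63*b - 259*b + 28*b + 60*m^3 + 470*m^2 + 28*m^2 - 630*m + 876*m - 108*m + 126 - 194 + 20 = -72*b^2 - 168*b + 60*m^3 + m^2*(84*b + 498) + m*(-9*b^2 + 651*b + 138) - 48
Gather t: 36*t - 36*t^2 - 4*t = -36*t^2 + 32*t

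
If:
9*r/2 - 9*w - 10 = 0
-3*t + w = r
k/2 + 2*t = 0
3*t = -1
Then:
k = 4/3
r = -2/9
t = -1/3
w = -11/9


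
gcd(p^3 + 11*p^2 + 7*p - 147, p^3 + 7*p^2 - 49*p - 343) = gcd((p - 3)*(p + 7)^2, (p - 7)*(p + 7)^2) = p^2 + 14*p + 49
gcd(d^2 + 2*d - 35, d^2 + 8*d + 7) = d + 7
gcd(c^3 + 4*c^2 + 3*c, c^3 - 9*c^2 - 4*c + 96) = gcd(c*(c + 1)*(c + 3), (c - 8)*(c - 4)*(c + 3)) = c + 3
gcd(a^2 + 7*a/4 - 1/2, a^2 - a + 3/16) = a - 1/4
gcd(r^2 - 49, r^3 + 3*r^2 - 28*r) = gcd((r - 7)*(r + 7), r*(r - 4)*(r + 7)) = r + 7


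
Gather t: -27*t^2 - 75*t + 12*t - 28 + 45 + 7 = -27*t^2 - 63*t + 24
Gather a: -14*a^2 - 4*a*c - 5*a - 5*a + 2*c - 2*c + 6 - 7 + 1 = -14*a^2 + a*(-4*c - 10)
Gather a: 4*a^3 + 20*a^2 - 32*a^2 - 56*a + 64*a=4*a^3 - 12*a^2 + 8*a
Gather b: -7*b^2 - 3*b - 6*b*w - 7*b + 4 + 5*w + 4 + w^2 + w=-7*b^2 + b*(-6*w - 10) + w^2 + 6*w + 8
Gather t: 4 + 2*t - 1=2*t + 3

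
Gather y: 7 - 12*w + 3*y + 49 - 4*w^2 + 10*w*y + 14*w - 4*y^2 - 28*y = -4*w^2 + 2*w - 4*y^2 + y*(10*w - 25) + 56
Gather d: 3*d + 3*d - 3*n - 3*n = 6*d - 6*n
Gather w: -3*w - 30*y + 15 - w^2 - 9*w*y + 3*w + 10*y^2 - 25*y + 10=-w^2 - 9*w*y + 10*y^2 - 55*y + 25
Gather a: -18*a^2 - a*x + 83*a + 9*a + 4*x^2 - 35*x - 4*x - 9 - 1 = -18*a^2 + a*(92 - x) + 4*x^2 - 39*x - 10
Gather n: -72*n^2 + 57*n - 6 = -72*n^2 + 57*n - 6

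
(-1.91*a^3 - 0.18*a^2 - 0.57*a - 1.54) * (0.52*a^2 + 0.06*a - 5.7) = -0.9932*a^5 - 0.2082*a^4 + 10.5798*a^3 + 0.191*a^2 + 3.1566*a + 8.778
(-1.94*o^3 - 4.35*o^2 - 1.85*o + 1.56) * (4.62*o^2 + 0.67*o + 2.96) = -8.9628*o^5 - 21.3968*o^4 - 17.2039*o^3 - 6.9083*o^2 - 4.4308*o + 4.6176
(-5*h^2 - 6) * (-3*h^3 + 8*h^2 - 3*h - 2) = 15*h^5 - 40*h^4 + 33*h^3 - 38*h^2 + 18*h + 12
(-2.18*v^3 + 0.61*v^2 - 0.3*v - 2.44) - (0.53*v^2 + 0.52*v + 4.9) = -2.18*v^3 + 0.08*v^2 - 0.82*v - 7.34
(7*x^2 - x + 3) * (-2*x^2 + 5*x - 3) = -14*x^4 + 37*x^3 - 32*x^2 + 18*x - 9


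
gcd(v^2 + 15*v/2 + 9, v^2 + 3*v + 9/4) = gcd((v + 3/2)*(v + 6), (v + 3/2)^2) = v + 3/2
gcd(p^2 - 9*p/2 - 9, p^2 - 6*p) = p - 6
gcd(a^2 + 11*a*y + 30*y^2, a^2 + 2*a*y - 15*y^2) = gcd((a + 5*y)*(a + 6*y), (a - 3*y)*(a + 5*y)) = a + 5*y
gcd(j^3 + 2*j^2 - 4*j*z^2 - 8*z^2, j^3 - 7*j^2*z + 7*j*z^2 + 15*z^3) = 1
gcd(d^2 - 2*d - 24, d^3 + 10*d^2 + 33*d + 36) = d + 4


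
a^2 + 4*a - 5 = (a - 1)*(a + 5)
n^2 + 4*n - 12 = (n - 2)*(n + 6)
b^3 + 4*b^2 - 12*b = b*(b - 2)*(b + 6)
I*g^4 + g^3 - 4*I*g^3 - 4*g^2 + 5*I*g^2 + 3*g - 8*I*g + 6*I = (g - 3)*(g - 2*I)*(g + I)*(I*g - I)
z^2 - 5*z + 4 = (z - 4)*(z - 1)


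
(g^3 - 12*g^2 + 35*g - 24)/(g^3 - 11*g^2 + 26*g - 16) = (g - 3)/(g - 2)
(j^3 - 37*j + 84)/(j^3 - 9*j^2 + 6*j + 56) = (j^2 + 4*j - 21)/(j^2 - 5*j - 14)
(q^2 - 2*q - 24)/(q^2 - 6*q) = (q + 4)/q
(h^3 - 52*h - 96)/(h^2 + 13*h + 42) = (h^2 - 6*h - 16)/(h + 7)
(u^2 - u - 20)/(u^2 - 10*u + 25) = (u + 4)/(u - 5)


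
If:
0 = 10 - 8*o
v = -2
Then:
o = 5/4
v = -2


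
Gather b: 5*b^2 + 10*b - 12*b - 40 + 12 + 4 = 5*b^2 - 2*b - 24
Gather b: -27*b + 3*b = -24*b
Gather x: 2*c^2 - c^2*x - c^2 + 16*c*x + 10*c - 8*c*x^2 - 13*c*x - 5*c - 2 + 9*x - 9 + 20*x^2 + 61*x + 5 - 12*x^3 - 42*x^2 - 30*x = c^2 + 5*c - 12*x^3 + x^2*(-8*c - 22) + x*(-c^2 + 3*c + 40) - 6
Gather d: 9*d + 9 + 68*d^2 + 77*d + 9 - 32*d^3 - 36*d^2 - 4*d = -32*d^3 + 32*d^2 + 82*d + 18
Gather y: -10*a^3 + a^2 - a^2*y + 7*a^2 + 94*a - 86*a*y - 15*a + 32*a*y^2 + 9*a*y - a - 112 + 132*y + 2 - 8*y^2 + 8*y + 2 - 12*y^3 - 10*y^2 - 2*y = -10*a^3 + 8*a^2 + 78*a - 12*y^3 + y^2*(32*a - 18) + y*(-a^2 - 77*a + 138) - 108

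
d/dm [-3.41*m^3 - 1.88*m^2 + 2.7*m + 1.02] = -10.23*m^2 - 3.76*m + 2.7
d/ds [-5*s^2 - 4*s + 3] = -10*s - 4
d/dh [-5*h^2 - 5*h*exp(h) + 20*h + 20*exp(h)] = -5*h*exp(h) - 10*h + 15*exp(h) + 20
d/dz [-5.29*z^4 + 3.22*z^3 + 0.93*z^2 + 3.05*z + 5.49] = -21.16*z^3 + 9.66*z^2 + 1.86*z + 3.05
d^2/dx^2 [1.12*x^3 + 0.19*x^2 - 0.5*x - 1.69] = 6.72*x + 0.38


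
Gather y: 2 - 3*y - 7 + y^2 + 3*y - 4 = y^2 - 9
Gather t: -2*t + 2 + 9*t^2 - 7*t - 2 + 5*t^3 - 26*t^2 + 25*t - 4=5*t^3 - 17*t^2 + 16*t - 4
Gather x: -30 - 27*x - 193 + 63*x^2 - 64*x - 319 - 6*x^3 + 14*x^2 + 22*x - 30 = -6*x^3 + 77*x^2 - 69*x - 572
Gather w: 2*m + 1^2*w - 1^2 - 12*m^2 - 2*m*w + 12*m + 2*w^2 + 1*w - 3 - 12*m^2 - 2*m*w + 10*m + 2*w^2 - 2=-24*m^2 + 24*m + 4*w^2 + w*(2 - 4*m) - 6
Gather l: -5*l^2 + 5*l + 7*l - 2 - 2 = -5*l^2 + 12*l - 4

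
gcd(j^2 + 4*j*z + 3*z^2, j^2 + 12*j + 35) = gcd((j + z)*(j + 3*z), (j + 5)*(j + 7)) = 1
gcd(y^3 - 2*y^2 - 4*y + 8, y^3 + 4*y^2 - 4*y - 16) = y^2 - 4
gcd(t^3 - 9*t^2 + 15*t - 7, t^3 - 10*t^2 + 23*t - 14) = t^2 - 8*t + 7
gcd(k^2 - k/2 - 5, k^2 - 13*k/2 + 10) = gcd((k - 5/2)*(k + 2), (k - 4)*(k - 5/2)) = k - 5/2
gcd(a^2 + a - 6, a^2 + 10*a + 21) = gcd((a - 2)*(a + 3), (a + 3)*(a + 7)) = a + 3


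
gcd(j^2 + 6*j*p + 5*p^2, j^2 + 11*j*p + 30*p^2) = j + 5*p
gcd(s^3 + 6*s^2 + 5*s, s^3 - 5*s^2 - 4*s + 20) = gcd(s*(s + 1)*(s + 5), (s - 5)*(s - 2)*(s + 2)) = 1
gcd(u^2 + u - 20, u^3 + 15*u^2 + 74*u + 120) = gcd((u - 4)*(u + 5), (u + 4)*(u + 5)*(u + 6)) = u + 5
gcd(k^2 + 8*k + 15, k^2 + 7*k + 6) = 1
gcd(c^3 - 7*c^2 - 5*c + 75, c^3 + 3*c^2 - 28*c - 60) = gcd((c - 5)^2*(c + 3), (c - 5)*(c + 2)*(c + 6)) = c - 5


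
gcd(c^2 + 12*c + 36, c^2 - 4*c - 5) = 1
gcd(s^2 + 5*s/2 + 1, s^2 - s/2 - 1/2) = s + 1/2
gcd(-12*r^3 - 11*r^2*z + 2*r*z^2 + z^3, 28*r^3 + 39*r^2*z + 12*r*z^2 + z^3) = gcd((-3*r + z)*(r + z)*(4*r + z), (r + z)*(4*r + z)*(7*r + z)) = 4*r^2 + 5*r*z + z^2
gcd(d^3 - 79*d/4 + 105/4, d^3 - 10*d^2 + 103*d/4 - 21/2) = d - 7/2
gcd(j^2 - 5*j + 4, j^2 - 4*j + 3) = j - 1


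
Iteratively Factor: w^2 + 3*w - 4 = (w + 4)*(w - 1)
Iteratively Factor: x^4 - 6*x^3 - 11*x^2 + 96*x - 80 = (x - 1)*(x^3 - 5*x^2 - 16*x + 80) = (x - 1)*(x + 4)*(x^2 - 9*x + 20) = (x - 5)*(x - 1)*(x + 4)*(x - 4)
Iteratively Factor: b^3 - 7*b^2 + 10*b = (b - 2)*(b^2 - 5*b) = (b - 5)*(b - 2)*(b)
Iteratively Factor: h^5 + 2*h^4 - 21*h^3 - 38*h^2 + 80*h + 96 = (h + 1)*(h^4 + h^3 - 22*h^2 - 16*h + 96) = (h + 1)*(h + 4)*(h^3 - 3*h^2 - 10*h + 24) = (h + 1)*(h + 3)*(h + 4)*(h^2 - 6*h + 8) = (h - 4)*(h + 1)*(h + 3)*(h + 4)*(h - 2)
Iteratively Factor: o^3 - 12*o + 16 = (o - 2)*(o^2 + 2*o - 8) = (o - 2)^2*(o + 4)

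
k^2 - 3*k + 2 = (k - 2)*(k - 1)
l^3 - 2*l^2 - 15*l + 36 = (l - 3)^2*(l + 4)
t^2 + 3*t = t*(t + 3)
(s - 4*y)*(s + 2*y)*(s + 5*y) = s^3 + 3*s^2*y - 18*s*y^2 - 40*y^3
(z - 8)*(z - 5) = z^2 - 13*z + 40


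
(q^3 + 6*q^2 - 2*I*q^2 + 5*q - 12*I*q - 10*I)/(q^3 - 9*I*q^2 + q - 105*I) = (q^3 + 2*q^2*(3 - I) + q*(5 - 12*I) - 10*I)/(q^3 - 9*I*q^2 + q - 105*I)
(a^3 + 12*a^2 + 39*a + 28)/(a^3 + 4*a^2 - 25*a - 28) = (a + 4)/(a - 4)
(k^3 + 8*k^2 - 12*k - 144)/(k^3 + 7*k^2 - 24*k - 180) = (k - 4)/(k - 5)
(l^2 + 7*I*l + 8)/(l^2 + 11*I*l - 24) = (l - I)/(l + 3*I)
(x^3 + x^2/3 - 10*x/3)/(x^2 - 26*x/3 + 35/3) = x*(x + 2)/(x - 7)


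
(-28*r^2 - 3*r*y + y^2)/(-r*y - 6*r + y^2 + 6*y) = (28*r^2 + 3*r*y - y^2)/(r*y + 6*r - y^2 - 6*y)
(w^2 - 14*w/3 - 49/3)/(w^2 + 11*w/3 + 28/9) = 3*(w - 7)/(3*w + 4)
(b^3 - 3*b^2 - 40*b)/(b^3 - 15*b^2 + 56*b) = (b + 5)/(b - 7)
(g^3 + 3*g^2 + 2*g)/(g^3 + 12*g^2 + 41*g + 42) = g*(g + 1)/(g^2 + 10*g + 21)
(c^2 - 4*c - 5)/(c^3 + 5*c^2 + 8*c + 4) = (c - 5)/(c^2 + 4*c + 4)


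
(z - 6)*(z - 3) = z^2 - 9*z + 18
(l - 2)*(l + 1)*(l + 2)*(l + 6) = l^4 + 7*l^3 + 2*l^2 - 28*l - 24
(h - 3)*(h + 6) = h^2 + 3*h - 18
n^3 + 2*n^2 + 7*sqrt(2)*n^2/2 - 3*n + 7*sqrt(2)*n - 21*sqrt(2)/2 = (n - 1)*(n + 3)*(n + 7*sqrt(2)/2)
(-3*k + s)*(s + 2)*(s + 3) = -3*k*s^2 - 15*k*s - 18*k + s^3 + 5*s^2 + 6*s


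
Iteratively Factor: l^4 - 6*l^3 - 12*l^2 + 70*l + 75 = (l - 5)*(l^3 - l^2 - 17*l - 15) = (l - 5)*(l + 1)*(l^2 - 2*l - 15) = (l - 5)^2*(l + 1)*(l + 3)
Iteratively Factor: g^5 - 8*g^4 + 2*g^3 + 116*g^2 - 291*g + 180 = (g - 3)*(g^4 - 5*g^3 - 13*g^2 + 77*g - 60) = (g - 5)*(g - 3)*(g^3 - 13*g + 12) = (g - 5)*(g - 3)^2*(g^2 + 3*g - 4) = (g - 5)*(g - 3)^2*(g - 1)*(g + 4)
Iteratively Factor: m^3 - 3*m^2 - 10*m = (m)*(m^2 - 3*m - 10) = m*(m + 2)*(m - 5)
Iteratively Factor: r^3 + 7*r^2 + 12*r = (r + 3)*(r^2 + 4*r) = r*(r + 3)*(r + 4)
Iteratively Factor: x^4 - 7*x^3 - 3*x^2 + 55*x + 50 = (x + 2)*(x^3 - 9*x^2 + 15*x + 25) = (x - 5)*(x + 2)*(x^2 - 4*x - 5) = (x - 5)*(x + 1)*(x + 2)*(x - 5)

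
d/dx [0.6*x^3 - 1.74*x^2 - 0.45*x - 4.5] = 1.8*x^2 - 3.48*x - 0.45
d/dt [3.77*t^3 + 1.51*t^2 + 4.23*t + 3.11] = 11.31*t^2 + 3.02*t + 4.23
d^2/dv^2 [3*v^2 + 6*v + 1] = 6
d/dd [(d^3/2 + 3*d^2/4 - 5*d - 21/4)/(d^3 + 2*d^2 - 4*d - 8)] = (d^3 + 22*d^2 - d + 38)/(4*(d^5 + 2*d^4 - 8*d^3 - 16*d^2 + 16*d + 32))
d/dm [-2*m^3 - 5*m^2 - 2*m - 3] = -6*m^2 - 10*m - 2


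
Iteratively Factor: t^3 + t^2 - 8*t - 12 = (t + 2)*(t^2 - t - 6) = (t - 3)*(t + 2)*(t + 2)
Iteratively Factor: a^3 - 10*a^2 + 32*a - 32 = (a - 4)*(a^2 - 6*a + 8) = (a - 4)^2*(a - 2)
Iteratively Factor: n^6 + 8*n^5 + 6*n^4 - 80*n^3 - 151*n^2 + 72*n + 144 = (n - 1)*(n^5 + 9*n^4 + 15*n^3 - 65*n^2 - 216*n - 144) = (n - 1)*(n + 4)*(n^4 + 5*n^3 - 5*n^2 - 45*n - 36) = (n - 1)*(n + 3)*(n + 4)*(n^3 + 2*n^2 - 11*n - 12) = (n - 1)*(n + 1)*(n + 3)*(n + 4)*(n^2 + n - 12) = (n - 1)*(n + 1)*(n + 3)*(n + 4)^2*(n - 3)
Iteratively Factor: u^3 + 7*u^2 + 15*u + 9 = (u + 3)*(u^2 + 4*u + 3) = (u + 3)^2*(u + 1)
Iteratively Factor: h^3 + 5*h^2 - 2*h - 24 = (h - 2)*(h^2 + 7*h + 12) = (h - 2)*(h + 4)*(h + 3)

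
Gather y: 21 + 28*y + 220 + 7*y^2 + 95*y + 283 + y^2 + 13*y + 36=8*y^2 + 136*y + 560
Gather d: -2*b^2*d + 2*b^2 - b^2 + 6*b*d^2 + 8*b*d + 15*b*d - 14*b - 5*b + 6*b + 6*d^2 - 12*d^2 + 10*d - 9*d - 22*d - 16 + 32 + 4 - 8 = b^2 - 13*b + d^2*(6*b - 6) + d*(-2*b^2 + 23*b - 21) + 12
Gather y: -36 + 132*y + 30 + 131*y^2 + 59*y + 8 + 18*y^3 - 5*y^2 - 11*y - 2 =18*y^3 + 126*y^2 + 180*y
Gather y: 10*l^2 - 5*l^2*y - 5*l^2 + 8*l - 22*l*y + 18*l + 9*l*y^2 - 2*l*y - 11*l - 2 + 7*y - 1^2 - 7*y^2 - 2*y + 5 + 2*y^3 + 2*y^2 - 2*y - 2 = 5*l^2 + 15*l + 2*y^3 + y^2*(9*l - 5) + y*(-5*l^2 - 24*l + 3)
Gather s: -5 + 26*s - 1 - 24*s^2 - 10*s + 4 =-24*s^2 + 16*s - 2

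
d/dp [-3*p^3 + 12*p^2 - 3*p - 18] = -9*p^2 + 24*p - 3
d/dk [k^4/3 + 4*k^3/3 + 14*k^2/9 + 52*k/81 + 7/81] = 4*k^3/3 + 4*k^2 + 28*k/9 + 52/81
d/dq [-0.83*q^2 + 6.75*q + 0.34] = 6.75 - 1.66*q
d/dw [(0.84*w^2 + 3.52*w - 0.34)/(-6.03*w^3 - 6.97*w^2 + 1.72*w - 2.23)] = (5.0652*w^4 + 42.4512*w^3 + 19.8286*w^2 - 8.486*w - 7.2648)/(36.3609*w^6 + 84.0582*w^5 + 27.8377*w^4 + 2.91700000000001*w^3 + 34.0446*w^2 - 7.6712*w + 4.9729)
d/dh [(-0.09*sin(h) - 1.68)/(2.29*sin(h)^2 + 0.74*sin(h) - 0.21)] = (0.2061*sin(h)^2 + 7.6944*sin(h) + 1.2621)*cos(h)/(5.2441*sin(h)^4 + 3.3892*sin(h)^3 - 0.4142*sin(h)^2 - 0.3108*sin(h) + 0.0441)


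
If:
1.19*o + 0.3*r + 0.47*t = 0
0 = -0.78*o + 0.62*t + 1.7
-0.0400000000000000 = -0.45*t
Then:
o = 2.25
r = -9.06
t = 0.09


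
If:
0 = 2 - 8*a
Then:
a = 1/4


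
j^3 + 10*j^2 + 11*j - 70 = (j - 2)*(j + 5)*(j + 7)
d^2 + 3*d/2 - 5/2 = (d - 1)*(d + 5/2)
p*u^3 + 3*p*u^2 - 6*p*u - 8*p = (u - 2)*(u + 4)*(p*u + p)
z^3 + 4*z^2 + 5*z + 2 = (z + 1)^2*(z + 2)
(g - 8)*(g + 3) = g^2 - 5*g - 24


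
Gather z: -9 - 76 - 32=-117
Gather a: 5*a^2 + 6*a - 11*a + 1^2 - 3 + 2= 5*a^2 - 5*a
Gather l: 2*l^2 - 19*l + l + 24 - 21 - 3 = 2*l^2 - 18*l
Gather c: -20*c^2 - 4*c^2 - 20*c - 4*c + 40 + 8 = -24*c^2 - 24*c + 48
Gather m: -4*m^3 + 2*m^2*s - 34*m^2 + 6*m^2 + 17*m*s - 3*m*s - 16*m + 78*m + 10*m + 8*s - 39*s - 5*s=-4*m^3 + m^2*(2*s - 28) + m*(14*s + 72) - 36*s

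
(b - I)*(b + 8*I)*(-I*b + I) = -I*b^3 + 7*b^2 + I*b^2 - 7*b - 8*I*b + 8*I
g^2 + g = g*(g + 1)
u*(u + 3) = u^2 + 3*u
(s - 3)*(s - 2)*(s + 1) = s^3 - 4*s^2 + s + 6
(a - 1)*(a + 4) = a^2 + 3*a - 4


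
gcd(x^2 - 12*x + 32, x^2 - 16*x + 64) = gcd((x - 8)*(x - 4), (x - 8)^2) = x - 8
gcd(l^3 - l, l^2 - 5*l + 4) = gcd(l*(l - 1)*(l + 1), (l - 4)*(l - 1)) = l - 1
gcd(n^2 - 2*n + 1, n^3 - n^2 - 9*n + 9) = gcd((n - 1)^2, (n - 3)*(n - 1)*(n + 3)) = n - 1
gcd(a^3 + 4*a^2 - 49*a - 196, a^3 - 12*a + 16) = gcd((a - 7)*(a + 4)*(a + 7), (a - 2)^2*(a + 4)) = a + 4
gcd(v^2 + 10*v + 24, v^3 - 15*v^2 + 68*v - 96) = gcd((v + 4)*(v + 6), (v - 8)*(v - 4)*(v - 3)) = 1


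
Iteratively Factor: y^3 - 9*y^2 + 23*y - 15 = (y - 3)*(y^2 - 6*y + 5) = (y - 3)*(y - 1)*(y - 5)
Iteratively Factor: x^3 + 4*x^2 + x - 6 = (x + 2)*(x^2 + 2*x - 3) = (x - 1)*(x + 2)*(x + 3)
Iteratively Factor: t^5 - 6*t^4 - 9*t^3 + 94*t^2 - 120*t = (t - 5)*(t^4 - t^3 - 14*t^2 + 24*t) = t*(t - 5)*(t^3 - t^2 - 14*t + 24) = t*(t - 5)*(t - 2)*(t^2 + t - 12) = t*(t - 5)*(t - 2)*(t + 4)*(t - 3)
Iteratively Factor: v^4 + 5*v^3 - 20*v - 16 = (v + 1)*(v^3 + 4*v^2 - 4*v - 16) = (v - 2)*(v + 1)*(v^2 + 6*v + 8) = (v - 2)*(v + 1)*(v + 4)*(v + 2)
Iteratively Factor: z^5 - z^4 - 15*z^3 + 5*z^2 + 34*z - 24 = (z + 3)*(z^4 - 4*z^3 - 3*z^2 + 14*z - 8) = (z - 4)*(z + 3)*(z^3 - 3*z + 2) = (z - 4)*(z - 1)*(z + 3)*(z^2 + z - 2) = (z - 4)*(z - 1)*(z + 2)*(z + 3)*(z - 1)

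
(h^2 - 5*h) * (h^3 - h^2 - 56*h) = h^5 - 6*h^4 - 51*h^3 + 280*h^2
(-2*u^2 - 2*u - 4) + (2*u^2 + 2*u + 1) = -3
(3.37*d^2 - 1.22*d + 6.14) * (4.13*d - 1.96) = 13.9181*d^3 - 11.6438*d^2 + 27.7494*d - 12.0344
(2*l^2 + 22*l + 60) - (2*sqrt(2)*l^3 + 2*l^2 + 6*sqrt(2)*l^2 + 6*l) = -2*sqrt(2)*l^3 - 6*sqrt(2)*l^2 + 16*l + 60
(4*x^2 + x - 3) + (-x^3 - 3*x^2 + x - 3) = -x^3 + x^2 + 2*x - 6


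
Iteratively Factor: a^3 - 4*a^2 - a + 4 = (a - 1)*(a^2 - 3*a - 4) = (a - 1)*(a + 1)*(a - 4)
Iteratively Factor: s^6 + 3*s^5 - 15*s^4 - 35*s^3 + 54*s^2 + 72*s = (s - 3)*(s^5 + 6*s^4 + 3*s^3 - 26*s^2 - 24*s) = s*(s - 3)*(s^4 + 6*s^3 + 3*s^2 - 26*s - 24) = s*(s - 3)*(s + 4)*(s^3 + 2*s^2 - 5*s - 6) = s*(s - 3)*(s + 1)*(s + 4)*(s^2 + s - 6) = s*(s - 3)*(s - 2)*(s + 1)*(s + 4)*(s + 3)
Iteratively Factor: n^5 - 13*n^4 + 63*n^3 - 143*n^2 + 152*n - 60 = (n - 1)*(n^4 - 12*n^3 + 51*n^2 - 92*n + 60) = (n - 3)*(n - 1)*(n^3 - 9*n^2 + 24*n - 20) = (n - 3)*(n - 2)*(n - 1)*(n^2 - 7*n + 10) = (n - 3)*(n - 2)^2*(n - 1)*(n - 5)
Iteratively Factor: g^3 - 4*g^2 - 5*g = (g - 5)*(g^2 + g) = g*(g - 5)*(g + 1)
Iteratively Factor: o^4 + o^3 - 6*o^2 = (o)*(o^3 + o^2 - 6*o) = o*(o + 3)*(o^2 - 2*o) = o^2*(o + 3)*(o - 2)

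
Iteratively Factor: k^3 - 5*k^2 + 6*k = (k)*(k^2 - 5*k + 6) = k*(k - 2)*(k - 3)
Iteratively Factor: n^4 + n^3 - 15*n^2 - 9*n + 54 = (n - 3)*(n^3 + 4*n^2 - 3*n - 18) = (n - 3)*(n - 2)*(n^2 + 6*n + 9) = (n - 3)*(n - 2)*(n + 3)*(n + 3)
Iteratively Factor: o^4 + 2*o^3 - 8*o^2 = (o - 2)*(o^3 + 4*o^2) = o*(o - 2)*(o^2 + 4*o) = o*(o - 2)*(o + 4)*(o)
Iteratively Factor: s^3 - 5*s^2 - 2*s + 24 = (s - 4)*(s^2 - s - 6) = (s - 4)*(s + 2)*(s - 3)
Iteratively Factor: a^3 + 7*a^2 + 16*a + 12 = (a + 2)*(a^2 + 5*a + 6) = (a + 2)^2*(a + 3)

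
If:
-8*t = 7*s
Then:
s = -8*t/7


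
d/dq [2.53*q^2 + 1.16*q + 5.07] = 5.06*q + 1.16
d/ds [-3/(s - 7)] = 3/(s - 7)^2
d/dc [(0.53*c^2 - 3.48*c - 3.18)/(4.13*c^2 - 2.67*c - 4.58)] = (12.9573*c^2 + 21.412*c + 7.4478)/(17.0569*c^4 - 22.0542*c^3 - 30.7019*c^2 + 24.4572*c + 20.9764)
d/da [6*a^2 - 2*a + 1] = 12*a - 2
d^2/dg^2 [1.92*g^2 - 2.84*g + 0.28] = 3.84000000000000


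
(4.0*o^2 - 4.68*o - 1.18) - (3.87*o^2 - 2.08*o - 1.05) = 0.13*o^2 - 2.6*o - 0.13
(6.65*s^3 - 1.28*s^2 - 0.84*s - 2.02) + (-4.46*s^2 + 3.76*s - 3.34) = 6.65*s^3 - 5.74*s^2 + 2.92*s - 5.36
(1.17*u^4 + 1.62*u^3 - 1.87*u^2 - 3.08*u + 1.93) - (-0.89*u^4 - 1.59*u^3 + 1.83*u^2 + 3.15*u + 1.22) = 2.06*u^4 + 3.21*u^3 - 3.7*u^2 - 6.23*u + 0.71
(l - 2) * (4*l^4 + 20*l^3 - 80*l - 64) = 4*l^5 + 12*l^4 - 40*l^3 - 80*l^2 + 96*l + 128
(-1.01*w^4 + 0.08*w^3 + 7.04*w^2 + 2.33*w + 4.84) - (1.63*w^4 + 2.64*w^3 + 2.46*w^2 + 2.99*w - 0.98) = -2.64*w^4 - 2.56*w^3 + 4.58*w^2 - 0.66*w + 5.82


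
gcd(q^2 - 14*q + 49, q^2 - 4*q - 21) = q - 7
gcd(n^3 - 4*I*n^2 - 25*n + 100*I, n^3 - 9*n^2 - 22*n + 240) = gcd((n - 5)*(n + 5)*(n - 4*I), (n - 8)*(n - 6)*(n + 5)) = n + 5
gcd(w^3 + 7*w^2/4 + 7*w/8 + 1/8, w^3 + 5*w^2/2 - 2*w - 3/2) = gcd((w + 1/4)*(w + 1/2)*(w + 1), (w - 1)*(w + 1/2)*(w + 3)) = w + 1/2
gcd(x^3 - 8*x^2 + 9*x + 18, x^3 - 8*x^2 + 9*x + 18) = x^3 - 8*x^2 + 9*x + 18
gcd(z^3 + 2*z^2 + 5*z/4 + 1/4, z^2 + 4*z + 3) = z + 1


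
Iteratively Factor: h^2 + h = (h + 1)*(h)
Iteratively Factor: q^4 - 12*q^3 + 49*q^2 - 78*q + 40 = (q - 4)*(q^3 - 8*q^2 + 17*q - 10) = (q - 4)*(q - 2)*(q^2 - 6*q + 5) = (q - 5)*(q - 4)*(q - 2)*(q - 1)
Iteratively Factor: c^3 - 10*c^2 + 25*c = (c - 5)*(c^2 - 5*c) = c*(c - 5)*(c - 5)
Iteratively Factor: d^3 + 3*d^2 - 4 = (d - 1)*(d^2 + 4*d + 4) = (d - 1)*(d + 2)*(d + 2)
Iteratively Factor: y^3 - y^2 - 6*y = (y + 2)*(y^2 - 3*y) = y*(y + 2)*(y - 3)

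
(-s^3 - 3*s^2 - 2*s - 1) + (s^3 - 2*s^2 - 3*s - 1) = -5*s^2 - 5*s - 2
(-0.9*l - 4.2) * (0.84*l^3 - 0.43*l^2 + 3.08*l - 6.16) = -0.756*l^4 - 3.141*l^3 - 0.966*l^2 - 7.392*l + 25.872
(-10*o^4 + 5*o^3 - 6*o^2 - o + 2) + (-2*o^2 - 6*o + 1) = -10*o^4 + 5*o^3 - 8*o^2 - 7*o + 3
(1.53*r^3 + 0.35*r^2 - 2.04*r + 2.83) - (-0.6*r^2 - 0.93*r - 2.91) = 1.53*r^3 + 0.95*r^2 - 1.11*r + 5.74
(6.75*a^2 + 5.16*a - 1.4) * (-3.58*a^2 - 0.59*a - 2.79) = -24.165*a^4 - 22.4553*a^3 - 16.8649*a^2 - 13.5704*a + 3.906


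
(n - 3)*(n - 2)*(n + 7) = n^3 + 2*n^2 - 29*n + 42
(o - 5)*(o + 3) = o^2 - 2*o - 15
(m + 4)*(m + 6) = m^2 + 10*m + 24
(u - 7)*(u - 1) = u^2 - 8*u + 7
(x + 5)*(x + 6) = x^2 + 11*x + 30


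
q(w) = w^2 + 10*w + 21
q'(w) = 2*w + 10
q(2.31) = 49.44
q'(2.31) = 14.62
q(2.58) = 53.46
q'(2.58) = 15.16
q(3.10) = 61.61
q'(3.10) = 16.20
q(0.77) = 29.29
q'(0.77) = 11.54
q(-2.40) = 2.76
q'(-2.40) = 5.20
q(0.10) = 22.01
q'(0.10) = 10.20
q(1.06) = 32.72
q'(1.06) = 12.12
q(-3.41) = -1.47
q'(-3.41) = 3.18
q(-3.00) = 0.00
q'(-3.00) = 4.00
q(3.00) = 60.00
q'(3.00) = 16.00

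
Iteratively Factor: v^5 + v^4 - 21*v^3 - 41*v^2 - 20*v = (v - 5)*(v^4 + 6*v^3 + 9*v^2 + 4*v) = (v - 5)*(v + 1)*(v^3 + 5*v^2 + 4*v) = v*(v - 5)*(v + 1)*(v^2 + 5*v + 4) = v*(v - 5)*(v + 1)^2*(v + 4)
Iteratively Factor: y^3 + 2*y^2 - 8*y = (y + 4)*(y^2 - 2*y) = y*(y + 4)*(y - 2)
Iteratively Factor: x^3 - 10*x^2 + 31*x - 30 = (x - 2)*(x^2 - 8*x + 15) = (x - 3)*(x - 2)*(x - 5)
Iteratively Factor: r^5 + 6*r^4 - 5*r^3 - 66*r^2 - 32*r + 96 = (r - 1)*(r^4 + 7*r^3 + 2*r^2 - 64*r - 96) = (r - 1)*(r + 4)*(r^3 + 3*r^2 - 10*r - 24) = (r - 1)*(r + 4)^2*(r^2 - r - 6) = (r - 1)*(r + 2)*(r + 4)^2*(r - 3)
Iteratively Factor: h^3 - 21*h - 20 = (h + 1)*(h^2 - h - 20) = (h + 1)*(h + 4)*(h - 5)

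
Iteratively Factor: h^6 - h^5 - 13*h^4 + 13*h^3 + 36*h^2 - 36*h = (h - 2)*(h^5 + h^4 - 11*h^3 - 9*h^2 + 18*h) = (h - 2)*(h + 3)*(h^4 - 2*h^3 - 5*h^2 + 6*h) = (h - 2)*(h + 2)*(h + 3)*(h^3 - 4*h^2 + 3*h) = (h - 2)*(h - 1)*(h + 2)*(h + 3)*(h^2 - 3*h) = (h - 3)*(h - 2)*(h - 1)*(h + 2)*(h + 3)*(h)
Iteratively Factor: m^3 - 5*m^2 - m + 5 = (m + 1)*(m^2 - 6*m + 5) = (m - 5)*(m + 1)*(m - 1)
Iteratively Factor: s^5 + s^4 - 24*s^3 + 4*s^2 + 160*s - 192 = (s - 2)*(s^4 + 3*s^3 - 18*s^2 - 32*s + 96) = (s - 2)^2*(s^3 + 5*s^2 - 8*s - 48) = (s - 3)*(s - 2)^2*(s^2 + 8*s + 16) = (s - 3)*(s - 2)^2*(s + 4)*(s + 4)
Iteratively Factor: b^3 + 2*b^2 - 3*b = (b)*(b^2 + 2*b - 3) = b*(b + 3)*(b - 1)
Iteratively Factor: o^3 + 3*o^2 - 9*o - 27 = (o + 3)*(o^2 - 9) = (o - 3)*(o + 3)*(o + 3)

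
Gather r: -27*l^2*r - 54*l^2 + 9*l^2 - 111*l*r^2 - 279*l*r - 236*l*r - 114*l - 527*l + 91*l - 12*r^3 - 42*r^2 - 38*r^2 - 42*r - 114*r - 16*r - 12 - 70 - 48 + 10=-45*l^2 - 550*l - 12*r^3 + r^2*(-111*l - 80) + r*(-27*l^2 - 515*l - 172) - 120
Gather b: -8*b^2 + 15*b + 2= -8*b^2 + 15*b + 2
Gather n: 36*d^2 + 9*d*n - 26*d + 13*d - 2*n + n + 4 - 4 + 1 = 36*d^2 - 13*d + n*(9*d - 1) + 1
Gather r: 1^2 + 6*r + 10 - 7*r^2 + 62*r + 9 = -7*r^2 + 68*r + 20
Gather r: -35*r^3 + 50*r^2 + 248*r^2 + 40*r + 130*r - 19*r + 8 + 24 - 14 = -35*r^3 + 298*r^2 + 151*r + 18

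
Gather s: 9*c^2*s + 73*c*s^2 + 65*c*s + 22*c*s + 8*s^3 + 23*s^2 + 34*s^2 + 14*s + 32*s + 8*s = 8*s^3 + s^2*(73*c + 57) + s*(9*c^2 + 87*c + 54)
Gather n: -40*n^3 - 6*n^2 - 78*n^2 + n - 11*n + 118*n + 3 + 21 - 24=-40*n^3 - 84*n^2 + 108*n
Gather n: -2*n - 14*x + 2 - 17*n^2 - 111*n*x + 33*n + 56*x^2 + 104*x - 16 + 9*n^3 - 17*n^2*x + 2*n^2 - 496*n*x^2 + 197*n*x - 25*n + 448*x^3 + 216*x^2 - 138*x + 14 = 9*n^3 + n^2*(-17*x - 15) + n*(-496*x^2 + 86*x + 6) + 448*x^3 + 272*x^2 - 48*x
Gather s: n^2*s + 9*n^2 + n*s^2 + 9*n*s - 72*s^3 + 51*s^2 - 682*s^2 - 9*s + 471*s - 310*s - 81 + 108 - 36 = 9*n^2 - 72*s^3 + s^2*(n - 631) + s*(n^2 + 9*n + 152) - 9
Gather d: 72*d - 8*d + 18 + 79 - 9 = 64*d + 88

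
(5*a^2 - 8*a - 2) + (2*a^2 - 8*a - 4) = 7*a^2 - 16*a - 6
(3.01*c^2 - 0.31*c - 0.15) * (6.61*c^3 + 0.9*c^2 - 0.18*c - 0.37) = 19.8961*c^5 + 0.6599*c^4 - 1.8123*c^3 - 1.1929*c^2 + 0.1417*c + 0.0555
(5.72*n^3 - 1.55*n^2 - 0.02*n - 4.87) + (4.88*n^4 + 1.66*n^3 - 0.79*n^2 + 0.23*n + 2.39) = 4.88*n^4 + 7.38*n^3 - 2.34*n^2 + 0.21*n - 2.48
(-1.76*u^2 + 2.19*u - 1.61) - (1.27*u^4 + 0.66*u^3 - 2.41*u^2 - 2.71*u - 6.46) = -1.27*u^4 - 0.66*u^3 + 0.65*u^2 + 4.9*u + 4.85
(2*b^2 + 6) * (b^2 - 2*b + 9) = 2*b^4 - 4*b^3 + 24*b^2 - 12*b + 54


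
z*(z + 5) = z^2 + 5*z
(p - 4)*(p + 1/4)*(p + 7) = p^3 + 13*p^2/4 - 109*p/4 - 7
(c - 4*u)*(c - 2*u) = c^2 - 6*c*u + 8*u^2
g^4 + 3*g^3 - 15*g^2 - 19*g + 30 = (g - 3)*(g - 1)*(g + 2)*(g + 5)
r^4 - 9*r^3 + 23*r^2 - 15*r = r*(r - 5)*(r - 3)*(r - 1)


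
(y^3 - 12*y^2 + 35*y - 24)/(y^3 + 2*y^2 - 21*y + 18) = (y - 8)/(y + 6)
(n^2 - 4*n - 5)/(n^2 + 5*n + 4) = (n - 5)/(n + 4)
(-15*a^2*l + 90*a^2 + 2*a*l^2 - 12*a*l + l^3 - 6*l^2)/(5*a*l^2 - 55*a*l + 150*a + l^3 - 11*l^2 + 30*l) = (-3*a + l)/(l - 5)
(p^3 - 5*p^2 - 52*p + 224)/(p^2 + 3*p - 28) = p - 8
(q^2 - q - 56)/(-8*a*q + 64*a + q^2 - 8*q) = (q + 7)/(-8*a + q)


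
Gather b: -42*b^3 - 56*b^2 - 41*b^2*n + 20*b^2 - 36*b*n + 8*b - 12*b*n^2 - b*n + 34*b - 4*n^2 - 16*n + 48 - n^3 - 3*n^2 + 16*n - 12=-42*b^3 + b^2*(-41*n - 36) + b*(-12*n^2 - 37*n + 42) - n^3 - 7*n^2 + 36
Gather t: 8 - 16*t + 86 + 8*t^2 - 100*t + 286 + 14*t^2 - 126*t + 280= 22*t^2 - 242*t + 660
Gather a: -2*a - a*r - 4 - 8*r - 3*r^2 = a*(-r - 2) - 3*r^2 - 8*r - 4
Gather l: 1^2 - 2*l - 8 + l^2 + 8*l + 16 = l^2 + 6*l + 9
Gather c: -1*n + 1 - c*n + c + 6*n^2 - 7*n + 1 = c*(1 - n) + 6*n^2 - 8*n + 2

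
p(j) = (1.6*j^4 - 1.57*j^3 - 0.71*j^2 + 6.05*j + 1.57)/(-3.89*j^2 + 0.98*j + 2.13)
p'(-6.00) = 5.27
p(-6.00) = -16.36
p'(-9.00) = 7.72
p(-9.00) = -35.84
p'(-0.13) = 2.76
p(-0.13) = 0.40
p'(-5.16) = 4.59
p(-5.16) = -12.22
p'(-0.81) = 10.61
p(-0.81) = 1.87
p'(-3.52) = 3.29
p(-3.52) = -5.77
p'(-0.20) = 3.15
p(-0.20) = 0.19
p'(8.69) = -6.83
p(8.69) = -28.59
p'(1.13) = 16.05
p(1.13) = -4.53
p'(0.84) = 795.09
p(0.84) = 28.87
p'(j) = (7.78*j - 0.98)*(1.6*j^4 - 1.57*j^3 - 0.71*j^2 + 6.05*j + 1.57)/(-3.89*j^2 + 0.98*j + 2.13)^2 + (6.4*j^3 - 4.71*j^2 - 1.42*j + 6.05)/(-3.89*j^2 + 0.98*j + 2.13) = (-12.448*j^5 + 10.8113*j^4 + 10.5548*j^3 + 12.8064*j^2 + 9.19*j + 11.3479)/(15.1321*j^4 - 7.6244*j^3 - 15.611*j^2 + 4.1748*j + 4.5369)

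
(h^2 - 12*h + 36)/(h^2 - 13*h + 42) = (h - 6)/(h - 7)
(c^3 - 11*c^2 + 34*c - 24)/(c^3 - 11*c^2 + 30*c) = (c^2 - 5*c + 4)/(c*(c - 5))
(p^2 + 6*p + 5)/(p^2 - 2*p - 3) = (p + 5)/(p - 3)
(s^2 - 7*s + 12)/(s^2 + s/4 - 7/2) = 4*(s^2 - 7*s + 12)/(4*s^2 + s - 14)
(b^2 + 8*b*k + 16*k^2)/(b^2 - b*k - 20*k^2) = (b + 4*k)/(b - 5*k)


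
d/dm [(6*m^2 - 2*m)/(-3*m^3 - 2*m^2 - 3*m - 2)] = 2*(9*m^4 - 6*m^3 - 11*m^2 - 12*m + 2)/(9*m^6 + 12*m^5 + 22*m^4 + 24*m^3 + 17*m^2 + 12*m + 4)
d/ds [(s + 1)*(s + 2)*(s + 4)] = 3*s^2 + 14*s + 14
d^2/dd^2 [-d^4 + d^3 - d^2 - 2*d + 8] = -12*d^2 + 6*d - 2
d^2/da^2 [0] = 0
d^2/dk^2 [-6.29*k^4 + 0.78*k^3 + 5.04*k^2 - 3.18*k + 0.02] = -75.48*k^2 + 4.68*k + 10.08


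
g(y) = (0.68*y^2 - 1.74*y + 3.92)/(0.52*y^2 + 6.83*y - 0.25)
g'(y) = (-1.04*y - 6.83)*(0.68*y^2 - 1.74*y + 3.92)/(0.52*y^2 + 6.83*y - 0.25)^2 + (1.36*y - 1.74)/(0.52*y^2 + 6.83*y - 0.25)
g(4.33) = 0.23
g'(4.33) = 0.04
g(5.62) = 0.29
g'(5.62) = 0.04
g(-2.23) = -0.87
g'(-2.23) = 0.07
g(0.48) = 1.03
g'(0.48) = -2.74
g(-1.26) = -0.90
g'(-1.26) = -0.19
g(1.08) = 0.37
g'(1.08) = -0.41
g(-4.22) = -1.18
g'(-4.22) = 0.23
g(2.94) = 0.19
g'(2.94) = 0.01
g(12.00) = 0.52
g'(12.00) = 0.03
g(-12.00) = -16.74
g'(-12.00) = 15.37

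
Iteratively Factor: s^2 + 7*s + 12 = (s + 3)*(s + 4)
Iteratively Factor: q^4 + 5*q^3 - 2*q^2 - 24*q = (q + 4)*(q^3 + q^2 - 6*q) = (q + 3)*(q + 4)*(q^2 - 2*q) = q*(q + 3)*(q + 4)*(q - 2)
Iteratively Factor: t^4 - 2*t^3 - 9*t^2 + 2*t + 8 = (t - 1)*(t^3 - t^2 - 10*t - 8) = (t - 4)*(t - 1)*(t^2 + 3*t + 2) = (t - 4)*(t - 1)*(t + 2)*(t + 1)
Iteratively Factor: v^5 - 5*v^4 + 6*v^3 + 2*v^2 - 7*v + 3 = (v - 1)*(v^4 - 4*v^3 + 2*v^2 + 4*v - 3) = (v - 1)^2*(v^3 - 3*v^2 - v + 3) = (v - 1)^3*(v^2 - 2*v - 3) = (v - 3)*(v - 1)^3*(v + 1)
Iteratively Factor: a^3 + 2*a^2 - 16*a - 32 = (a - 4)*(a^2 + 6*a + 8) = (a - 4)*(a + 2)*(a + 4)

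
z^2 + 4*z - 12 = (z - 2)*(z + 6)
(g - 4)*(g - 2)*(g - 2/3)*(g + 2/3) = g^4 - 6*g^3 + 68*g^2/9 + 8*g/3 - 32/9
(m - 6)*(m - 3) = m^2 - 9*m + 18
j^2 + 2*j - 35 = (j - 5)*(j + 7)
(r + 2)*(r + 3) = r^2 + 5*r + 6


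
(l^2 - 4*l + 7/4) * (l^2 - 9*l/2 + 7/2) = l^4 - 17*l^3/2 + 93*l^2/4 - 175*l/8 + 49/8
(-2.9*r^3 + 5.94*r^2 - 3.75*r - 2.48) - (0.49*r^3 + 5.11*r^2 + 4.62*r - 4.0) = -3.39*r^3 + 0.83*r^2 - 8.37*r + 1.52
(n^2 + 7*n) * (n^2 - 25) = n^4 + 7*n^3 - 25*n^2 - 175*n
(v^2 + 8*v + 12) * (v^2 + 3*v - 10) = v^4 + 11*v^3 + 26*v^2 - 44*v - 120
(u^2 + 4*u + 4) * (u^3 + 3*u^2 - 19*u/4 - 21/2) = u^5 + 7*u^4 + 45*u^3/4 - 35*u^2/2 - 61*u - 42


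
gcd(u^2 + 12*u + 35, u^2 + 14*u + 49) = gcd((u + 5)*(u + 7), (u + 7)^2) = u + 7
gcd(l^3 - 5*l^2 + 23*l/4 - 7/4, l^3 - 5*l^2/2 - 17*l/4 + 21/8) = l^2 - 4*l + 7/4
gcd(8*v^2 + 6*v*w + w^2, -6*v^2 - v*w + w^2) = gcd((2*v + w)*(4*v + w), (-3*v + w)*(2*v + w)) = 2*v + w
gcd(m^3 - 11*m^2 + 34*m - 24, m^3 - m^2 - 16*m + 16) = m^2 - 5*m + 4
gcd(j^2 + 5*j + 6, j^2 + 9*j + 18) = j + 3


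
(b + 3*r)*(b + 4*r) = b^2 + 7*b*r + 12*r^2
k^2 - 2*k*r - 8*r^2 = (k - 4*r)*(k + 2*r)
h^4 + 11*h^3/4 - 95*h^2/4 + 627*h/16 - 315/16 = (h - 3/2)^2*(h - 5/4)*(h + 7)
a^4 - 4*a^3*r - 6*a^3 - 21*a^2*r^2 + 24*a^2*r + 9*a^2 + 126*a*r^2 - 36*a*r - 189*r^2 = (a - 3)^2*(a - 7*r)*(a + 3*r)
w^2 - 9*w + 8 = (w - 8)*(w - 1)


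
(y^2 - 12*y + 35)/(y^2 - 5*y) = (y - 7)/y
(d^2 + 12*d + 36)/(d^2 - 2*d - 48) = (d + 6)/(d - 8)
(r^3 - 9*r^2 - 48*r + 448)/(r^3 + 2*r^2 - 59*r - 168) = (r - 8)/(r + 3)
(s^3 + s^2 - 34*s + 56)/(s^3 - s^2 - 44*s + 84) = (s - 4)/(s - 6)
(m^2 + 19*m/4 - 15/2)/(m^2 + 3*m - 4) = (4*m^2 + 19*m - 30)/(4*(m^2 + 3*m - 4))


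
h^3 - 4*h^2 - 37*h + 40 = (h - 8)*(h - 1)*(h + 5)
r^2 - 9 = (r - 3)*(r + 3)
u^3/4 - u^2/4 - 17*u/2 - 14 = (u/4 + 1/2)*(u - 7)*(u + 4)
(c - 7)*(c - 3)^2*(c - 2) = c^4 - 15*c^3 + 77*c^2 - 165*c + 126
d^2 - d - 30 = (d - 6)*(d + 5)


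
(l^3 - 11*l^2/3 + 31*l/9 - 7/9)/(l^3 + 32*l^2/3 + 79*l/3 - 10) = (3*l^2 - 10*l + 7)/(3*(l^2 + 11*l + 30))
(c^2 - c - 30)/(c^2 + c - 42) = (c + 5)/(c + 7)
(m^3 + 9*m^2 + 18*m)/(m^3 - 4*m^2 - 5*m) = (m^2 + 9*m + 18)/(m^2 - 4*m - 5)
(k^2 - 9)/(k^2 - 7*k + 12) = (k + 3)/(k - 4)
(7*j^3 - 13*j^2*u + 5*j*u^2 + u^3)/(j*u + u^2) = (7*j^3 - 13*j^2*u + 5*j*u^2 + u^3)/(u*(j + u))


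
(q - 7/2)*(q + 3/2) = q^2 - 2*q - 21/4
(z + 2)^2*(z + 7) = z^3 + 11*z^2 + 32*z + 28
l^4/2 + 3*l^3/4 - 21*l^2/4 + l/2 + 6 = (l/2 + 1/2)*(l - 2)*(l - 3/2)*(l + 4)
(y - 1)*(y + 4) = y^2 + 3*y - 4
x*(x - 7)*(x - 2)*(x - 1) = x^4 - 10*x^3 + 23*x^2 - 14*x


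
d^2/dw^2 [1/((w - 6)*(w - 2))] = 2*((w - 6)^2 + (w - 6)*(w - 2) + (w - 2)^2)/((w - 6)^3*(w - 2)^3)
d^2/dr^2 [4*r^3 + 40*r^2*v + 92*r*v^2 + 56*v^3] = 24*r + 80*v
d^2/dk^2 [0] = 0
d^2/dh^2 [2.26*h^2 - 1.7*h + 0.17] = 4.52000000000000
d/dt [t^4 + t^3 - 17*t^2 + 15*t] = 4*t^3 + 3*t^2 - 34*t + 15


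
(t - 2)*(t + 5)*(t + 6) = t^3 + 9*t^2 + 8*t - 60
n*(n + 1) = n^2 + n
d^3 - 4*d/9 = d*(d - 2/3)*(d + 2/3)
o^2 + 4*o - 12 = (o - 2)*(o + 6)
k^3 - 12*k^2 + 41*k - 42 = (k - 7)*(k - 3)*(k - 2)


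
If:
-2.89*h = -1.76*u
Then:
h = 0.608996539792388*u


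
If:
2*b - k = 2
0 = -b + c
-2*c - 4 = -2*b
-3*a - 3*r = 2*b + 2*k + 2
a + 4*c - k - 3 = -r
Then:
No Solution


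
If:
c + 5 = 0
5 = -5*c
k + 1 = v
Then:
No Solution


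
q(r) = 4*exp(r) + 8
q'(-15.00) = 0.00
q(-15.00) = 8.00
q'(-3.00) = 0.20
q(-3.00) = 8.20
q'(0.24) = 5.08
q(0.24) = 13.08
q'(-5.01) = 0.03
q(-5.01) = 8.03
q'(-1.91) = 0.59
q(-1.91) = 8.59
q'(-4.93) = 0.03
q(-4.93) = 8.03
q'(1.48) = 17.57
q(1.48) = 25.57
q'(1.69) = 21.68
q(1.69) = 29.68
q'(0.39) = 5.91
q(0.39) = 13.91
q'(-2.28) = 0.41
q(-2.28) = 8.41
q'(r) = 4*exp(r)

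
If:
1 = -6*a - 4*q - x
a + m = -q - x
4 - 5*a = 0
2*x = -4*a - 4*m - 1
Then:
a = 4/5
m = -89/20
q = -63/20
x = 34/5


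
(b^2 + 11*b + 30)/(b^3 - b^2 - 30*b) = (b + 6)/(b*(b - 6))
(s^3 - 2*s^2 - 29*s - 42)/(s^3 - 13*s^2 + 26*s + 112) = (s + 3)/(s - 8)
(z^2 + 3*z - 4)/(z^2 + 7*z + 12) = (z - 1)/(z + 3)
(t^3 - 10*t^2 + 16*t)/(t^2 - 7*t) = (t^2 - 10*t + 16)/(t - 7)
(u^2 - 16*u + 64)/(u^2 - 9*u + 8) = (u - 8)/(u - 1)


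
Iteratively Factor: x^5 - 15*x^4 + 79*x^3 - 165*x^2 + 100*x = (x - 1)*(x^4 - 14*x^3 + 65*x^2 - 100*x) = x*(x - 1)*(x^3 - 14*x^2 + 65*x - 100) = x*(x - 5)*(x - 1)*(x^2 - 9*x + 20) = x*(x - 5)*(x - 4)*(x - 1)*(x - 5)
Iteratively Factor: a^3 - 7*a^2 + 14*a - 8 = (a - 1)*(a^2 - 6*a + 8) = (a - 2)*(a - 1)*(a - 4)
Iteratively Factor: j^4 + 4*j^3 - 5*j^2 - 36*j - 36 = (j - 3)*(j^3 + 7*j^2 + 16*j + 12) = (j - 3)*(j + 2)*(j^2 + 5*j + 6) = (j - 3)*(j + 2)^2*(j + 3)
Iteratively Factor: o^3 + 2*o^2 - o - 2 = (o + 2)*(o^2 - 1) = (o + 1)*(o + 2)*(o - 1)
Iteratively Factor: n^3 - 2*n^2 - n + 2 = (n + 1)*(n^2 - 3*n + 2) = (n - 1)*(n + 1)*(n - 2)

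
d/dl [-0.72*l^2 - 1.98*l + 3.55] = -1.44*l - 1.98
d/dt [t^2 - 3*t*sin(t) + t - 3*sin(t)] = -3*t*cos(t) + 2*t - 3*sqrt(2)*sin(t + pi/4) + 1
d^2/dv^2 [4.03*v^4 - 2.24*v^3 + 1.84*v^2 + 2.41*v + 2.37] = 48.36*v^2 - 13.44*v + 3.68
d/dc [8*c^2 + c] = 16*c + 1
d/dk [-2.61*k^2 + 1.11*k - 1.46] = 1.11 - 5.22*k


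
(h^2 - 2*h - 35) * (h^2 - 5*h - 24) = h^4 - 7*h^3 - 49*h^2 + 223*h + 840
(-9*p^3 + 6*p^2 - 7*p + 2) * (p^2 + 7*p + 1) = -9*p^5 - 57*p^4 + 26*p^3 - 41*p^2 + 7*p + 2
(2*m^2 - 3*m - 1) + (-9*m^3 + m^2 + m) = -9*m^3 + 3*m^2 - 2*m - 1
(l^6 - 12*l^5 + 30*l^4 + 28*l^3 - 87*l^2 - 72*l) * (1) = l^6 - 12*l^5 + 30*l^4 + 28*l^3 - 87*l^2 - 72*l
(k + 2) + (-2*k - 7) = -k - 5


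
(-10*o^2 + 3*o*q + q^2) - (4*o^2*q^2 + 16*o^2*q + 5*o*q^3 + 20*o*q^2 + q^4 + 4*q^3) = -4*o^2*q^2 - 16*o^2*q - 10*o^2 - 5*o*q^3 - 20*o*q^2 + 3*o*q - q^4 - 4*q^3 + q^2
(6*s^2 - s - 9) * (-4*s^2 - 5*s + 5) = -24*s^4 - 26*s^3 + 71*s^2 + 40*s - 45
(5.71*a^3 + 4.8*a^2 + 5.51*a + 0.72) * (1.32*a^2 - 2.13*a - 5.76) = 7.5372*a^5 - 5.8263*a^4 - 35.8404*a^3 - 38.4339*a^2 - 33.2712*a - 4.1472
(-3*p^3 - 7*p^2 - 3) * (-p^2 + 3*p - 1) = 3*p^5 - 2*p^4 - 18*p^3 + 10*p^2 - 9*p + 3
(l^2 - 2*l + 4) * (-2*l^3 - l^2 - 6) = -2*l^5 + 3*l^4 - 6*l^3 - 10*l^2 + 12*l - 24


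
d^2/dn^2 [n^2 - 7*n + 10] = 2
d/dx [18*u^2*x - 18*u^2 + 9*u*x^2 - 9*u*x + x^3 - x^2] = 18*u^2 + 18*u*x - 9*u + 3*x^2 - 2*x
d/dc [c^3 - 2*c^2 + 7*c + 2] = 3*c^2 - 4*c + 7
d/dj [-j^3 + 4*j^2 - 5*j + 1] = -3*j^2 + 8*j - 5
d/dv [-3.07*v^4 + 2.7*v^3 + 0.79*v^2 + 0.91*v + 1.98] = -12.28*v^3 + 8.1*v^2 + 1.58*v + 0.91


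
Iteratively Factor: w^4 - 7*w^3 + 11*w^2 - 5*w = (w - 5)*(w^3 - 2*w^2 + w) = (w - 5)*(w - 1)*(w^2 - w) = (w - 5)*(w - 1)^2*(w)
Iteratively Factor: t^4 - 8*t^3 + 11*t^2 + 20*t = (t - 5)*(t^3 - 3*t^2 - 4*t) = (t - 5)*(t + 1)*(t^2 - 4*t) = (t - 5)*(t - 4)*(t + 1)*(t)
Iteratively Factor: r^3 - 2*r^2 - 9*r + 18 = (r + 3)*(r^2 - 5*r + 6) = (r - 3)*(r + 3)*(r - 2)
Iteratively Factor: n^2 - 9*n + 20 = (n - 4)*(n - 5)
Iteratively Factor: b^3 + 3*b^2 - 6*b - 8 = (b - 2)*(b^2 + 5*b + 4) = (b - 2)*(b + 1)*(b + 4)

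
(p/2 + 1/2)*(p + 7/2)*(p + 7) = p^3/2 + 23*p^2/4 + 35*p/2 + 49/4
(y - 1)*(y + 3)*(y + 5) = y^3 + 7*y^2 + 7*y - 15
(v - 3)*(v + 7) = v^2 + 4*v - 21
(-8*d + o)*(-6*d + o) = 48*d^2 - 14*d*o + o^2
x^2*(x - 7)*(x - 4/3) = x^4 - 25*x^3/3 + 28*x^2/3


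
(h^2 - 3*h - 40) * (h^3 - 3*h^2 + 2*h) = h^5 - 6*h^4 - 29*h^3 + 114*h^2 - 80*h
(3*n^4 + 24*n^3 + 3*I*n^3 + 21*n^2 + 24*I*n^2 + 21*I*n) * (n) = 3*n^5 + 24*n^4 + 3*I*n^4 + 21*n^3 + 24*I*n^3 + 21*I*n^2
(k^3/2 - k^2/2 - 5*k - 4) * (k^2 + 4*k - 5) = k^5/2 + 3*k^4/2 - 19*k^3/2 - 43*k^2/2 + 9*k + 20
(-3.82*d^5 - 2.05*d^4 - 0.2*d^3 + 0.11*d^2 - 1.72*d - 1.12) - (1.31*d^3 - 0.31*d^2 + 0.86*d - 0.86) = -3.82*d^5 - 2.05*d^4 - 1.51*d^3 + 0.42*d^2 - 2.58*d - 0.26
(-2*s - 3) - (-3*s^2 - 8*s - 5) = 3*s^2 + 6*s + 2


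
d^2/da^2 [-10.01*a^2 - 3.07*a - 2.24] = -20.0200000000000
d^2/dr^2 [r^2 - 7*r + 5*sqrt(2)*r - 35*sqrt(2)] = 2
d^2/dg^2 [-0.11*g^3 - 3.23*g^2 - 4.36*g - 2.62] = -0.66*g - 6.46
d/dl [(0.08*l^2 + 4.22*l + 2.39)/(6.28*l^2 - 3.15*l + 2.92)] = (-26.7536*l^2 - 29.5512*l + 19.8509)/(39.4384*l^4 - 39.564*l^3 + 46.5977*l^2 - 18.396*l + 8.5264)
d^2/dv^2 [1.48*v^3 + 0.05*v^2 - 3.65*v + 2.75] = 8.88*v + 0.1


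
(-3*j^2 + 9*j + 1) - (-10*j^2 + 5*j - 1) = 7*j^2 + 4*j + 2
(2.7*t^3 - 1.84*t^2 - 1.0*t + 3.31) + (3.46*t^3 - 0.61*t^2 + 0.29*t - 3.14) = 6.16*t^3 - 2.45*t^2 - 0.71*t + 0.17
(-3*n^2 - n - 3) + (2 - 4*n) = -3*n^2 - 5*n - 1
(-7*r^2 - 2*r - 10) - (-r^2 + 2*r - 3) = -6*r^2 - 4*r - 7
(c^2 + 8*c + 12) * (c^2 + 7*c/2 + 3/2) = c^4 + 23*c^3/2 + 83*c^2/2 + 54*c + 18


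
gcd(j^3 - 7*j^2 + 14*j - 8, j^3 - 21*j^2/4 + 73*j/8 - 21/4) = j - 2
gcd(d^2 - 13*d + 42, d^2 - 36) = d - 6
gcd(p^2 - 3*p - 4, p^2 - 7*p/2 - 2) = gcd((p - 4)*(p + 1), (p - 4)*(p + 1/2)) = p - 4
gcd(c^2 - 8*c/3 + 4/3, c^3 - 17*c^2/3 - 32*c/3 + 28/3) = c - 2/3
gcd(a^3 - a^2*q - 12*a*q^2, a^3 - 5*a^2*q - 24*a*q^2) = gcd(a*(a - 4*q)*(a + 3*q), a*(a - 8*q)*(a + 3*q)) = a^2 + 3*a*q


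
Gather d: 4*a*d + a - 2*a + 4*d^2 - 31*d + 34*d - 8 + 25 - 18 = -a + 4*d^2 + d*(4*a + 3) - 1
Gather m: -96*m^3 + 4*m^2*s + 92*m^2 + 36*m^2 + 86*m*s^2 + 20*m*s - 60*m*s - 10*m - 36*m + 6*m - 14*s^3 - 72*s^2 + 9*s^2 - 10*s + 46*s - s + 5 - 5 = -96*m^3 + m^2*(4*s + 128) + m*(86*s^2 - 40*s - 40) - 14*s^3 - 63*s^2 + 35*s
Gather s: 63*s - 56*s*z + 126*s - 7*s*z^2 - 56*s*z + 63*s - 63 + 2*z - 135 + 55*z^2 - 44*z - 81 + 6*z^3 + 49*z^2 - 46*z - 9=s*(-7*z^2 - 112*z + 252) + 6*z^3 + 104*z^2 - 88*z - 288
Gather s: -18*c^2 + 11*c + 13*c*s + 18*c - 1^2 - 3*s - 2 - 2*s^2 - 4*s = -18*c^2 + 29*c - 2*s^2 + s*(13*c - 7) - 3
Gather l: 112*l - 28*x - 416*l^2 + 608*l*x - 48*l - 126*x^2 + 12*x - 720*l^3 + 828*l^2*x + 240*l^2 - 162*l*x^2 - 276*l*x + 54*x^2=-720*l^3 + l^2*(828*x - 176) + l*(-162*x^2 + 332*x + 64) - 72*x^2 - 16*x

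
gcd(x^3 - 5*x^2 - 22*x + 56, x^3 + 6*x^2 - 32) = x^2 + 2*x - 8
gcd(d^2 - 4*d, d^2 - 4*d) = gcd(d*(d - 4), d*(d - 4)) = d^2 - 4*d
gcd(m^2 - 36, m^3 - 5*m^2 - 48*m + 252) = m - 6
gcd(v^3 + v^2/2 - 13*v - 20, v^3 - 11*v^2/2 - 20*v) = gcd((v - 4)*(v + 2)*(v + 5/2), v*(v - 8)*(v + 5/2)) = v + 5/2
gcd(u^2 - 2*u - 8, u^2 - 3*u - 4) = u - 4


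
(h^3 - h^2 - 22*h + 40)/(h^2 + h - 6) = (h^2 + h - 20)/(h + 3)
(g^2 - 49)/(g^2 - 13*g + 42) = (g + 7)/(g - 6)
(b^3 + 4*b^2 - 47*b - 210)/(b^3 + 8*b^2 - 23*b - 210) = (b^2 - 2*b - 35)/(b^2 + 2*b - 35)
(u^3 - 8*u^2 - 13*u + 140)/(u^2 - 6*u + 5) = (u^2 - 3*u - 28)/(u - 1)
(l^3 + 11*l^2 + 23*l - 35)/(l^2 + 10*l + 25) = (l^2 + 6*l - 7)/(l + 5)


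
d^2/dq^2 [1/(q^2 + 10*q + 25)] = 6/(q^4 + 20*q^3 + 150*q^2 + 500*q + 625)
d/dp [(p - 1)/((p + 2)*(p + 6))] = (-p^2 + 2*p + 20)/(p^4 + 16*p^3 + 88*p^2 + 192*p + 144)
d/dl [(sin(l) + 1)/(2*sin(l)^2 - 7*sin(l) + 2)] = (-4*sin(l) + cos(2*l) + 8)*cos(l)/(-7*sin(l) - cos(2*l) + 3)^2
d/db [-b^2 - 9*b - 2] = -2*b - 9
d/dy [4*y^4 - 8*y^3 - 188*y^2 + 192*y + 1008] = 16*y^3 - 24*y^2 - 376*y + 192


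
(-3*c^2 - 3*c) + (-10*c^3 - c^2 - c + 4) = -10*c^3 - 4*c^2 - 4*c + 4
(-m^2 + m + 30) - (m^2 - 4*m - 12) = -2*m^2 + 5*m + 42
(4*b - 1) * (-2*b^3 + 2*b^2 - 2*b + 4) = -8*b^4 + 10*b^3 - 10*b^2 + 18*b - 4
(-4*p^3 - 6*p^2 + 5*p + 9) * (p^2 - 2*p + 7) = -4*p^5 + 2*p^4 - 11*p^3 - 43*p^2 + 17*p + 63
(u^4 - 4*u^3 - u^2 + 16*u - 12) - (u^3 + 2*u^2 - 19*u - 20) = u^4 - 5*u^3 - 3*u^2 + 35*u + 8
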